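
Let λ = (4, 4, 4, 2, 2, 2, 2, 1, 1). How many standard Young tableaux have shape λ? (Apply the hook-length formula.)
# SYT of shape (4, 4, 4, 2, 2, 2, 2, 1, 1) = 290990700

Hook-length formula: f^λ = n! / Π hook(c), product over all cells c of the Young diagram. For λ = (4, 4, 4, 2, 2, 2, 2, 1, 1), n = 22 boxes. Hook lengths by row (left-to-right, top-to-bottom): [12, 9, 4, 3]; [11, 8, 3, 2]; [10, 7, 2, 1]; [7, 4]; [6, 3]; [5, 2]; [4, 1]; [2]; [1]. Product of hooks = 3862668902400. So f^λ = 22! / 3862668902400 = 1124000727777607680000 / 3862668902400 = 290990700.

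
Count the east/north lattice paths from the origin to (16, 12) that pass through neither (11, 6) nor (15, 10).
Number of paths = 17496723

Inclusion–exclusion. Total paths: C(28, 16) = 30421755. Through P₁: C(17, 11)·C(11, 5) = 5717712. Through P₂: C(25, 15)·C(3, 1) = 9806280. Since P₁ is strictly southwest of P₂, a monotone path through both must visit P₁ then P₂; paths through both = C(17, 11)·C(8, 4)·C(3, 1) = 2598960. Avoid both = 30421755 − 5717712 − 9806280 + 2598960 = 17496723.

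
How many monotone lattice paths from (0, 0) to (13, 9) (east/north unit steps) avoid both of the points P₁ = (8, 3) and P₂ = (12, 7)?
Number of paths = 304676

Inclusion–exclusion. Total paths: C(22, 13) = 497420. Through P₁: C(11, 8)·C(11, 5) = 76230. Through P₂: C(19, 12)·C(3, 1) = 151164. Since P₁ is strictly southwest of P₂, a monotone path through both must visit P₁ then P₂; paths through both = C(11, 8)·C(8, 4)·C(3, 1) = 34650. Avoid both = 497420 − 76230 − 151164 + 34650 = 304676.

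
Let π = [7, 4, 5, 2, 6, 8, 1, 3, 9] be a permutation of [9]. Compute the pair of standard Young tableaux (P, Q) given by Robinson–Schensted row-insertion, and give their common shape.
P = [1, 3, 6, 8, 9] / [2, 5] / [4] / [7];  Q = [1, 3, 5, 6, 9] / [2, 8] / [4] / [7];  common shape = (5, 2, 1, 1)

Row-insert the values π_1, π_2, … into P one at a time, bumping the leftmost entry strictly greater than the inserted value down to the next row. The recording tableau Q records, in position (i, j), the step at which that cell was added to P.
  Insert 7 (step 1): P = [7];  Q = [1]
  Insert 4 (step 2): P = [4] / [7];  Q = [1] / [2]
  Insert 5 (step 3): P = [4, 5] / [7];  Q = [1, 3] / [2]
  Insert 2 (step 4): P = [2, 5] / [4] / [7];  Q = [1, 3] / [2] / [4]
  Insert 6 (step 5): P = [2, 5, 6] / [4] / [7];  Q = [1, 3, 5] / [2] / [4]
  Insert 8 (step 6): P = [2, 5, 6, 8] / [4] / [7];  Q = [1, 3, 5, 6] / [2] / [4]
  Insert 1 (step 7): P = [1, 5, 6, 8] / [2] / [4] / [7];  Q = [1, 3, 5, 6] / [2] / [4] / [7]
  Insert 3 (step 8): P = [1, 3, 6, 8] / [2, 5] / [4] / [7];  Q = [1, 3, 5, 6] / [2, 8] / [4] / [7]
  Insert 9 (step 9): P = [1, 3, 6, 8, 9] / [2, 5] / [4] / [7];  Q = [1, 3, 5, 6, 9] / [2, 8] / [4] / [7]
Final shape: (5, 2, 1, 1).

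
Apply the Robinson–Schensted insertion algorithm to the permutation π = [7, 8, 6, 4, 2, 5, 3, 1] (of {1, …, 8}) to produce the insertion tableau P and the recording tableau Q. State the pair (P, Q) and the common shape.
P = [1, 3] / [2, 5] / [4, 8] / [6] / [7];  Q = [1, 2] / [3, 6] / [4, 7] / [5] / [8];  common shape = (2, 2, 2, 1, 1)

Row-insert the values π_1, π_2, … into P one at a time, bumping the leftmost entry strictly greater than the inserted value down to the next row. The recording tableau Q records, in position (i, j), the step at which that cell was added to P.
  Insert 7 (step 1): P = [7];  Q = [1]
  Insert 8 (step 2): P = [7, 8];  Q = [1, 2]
  Insert 6 (step 3): P = [6, 8] / [7];  Q = [1, 2] / [3]
  Insert 4 (step 4): P = [4, 8] / [6] / [7];  Q = [1, 2] / [3] / [4]
  Insert 2 (step 5): P = [2, 8] / [4] / [6] / [7];  Q = [1, 2] / [3] / [4] / [5]
  Insert 5 (step 6): P = [2, 5] / [4, 8] / [6] / [7];  Q = [1, 2] / [3, 6] / [4] / [5]
  Insert 3 (step 7): P = [2, 3] / [4, 5] / [6, 8] / [7];  Q = [1, 2] / [3, 6] / [4, 7] / [5]
  Insert 1 (step 8): P = [1, 3] / [2, 5] / [4, 8] / [6] / [7];  Q = [1, 2] / [3, 6] / [4, 7] / [5] / [8]
Final shape: (2, 2, 2, 1, 1).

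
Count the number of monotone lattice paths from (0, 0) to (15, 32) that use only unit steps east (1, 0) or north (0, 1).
Number of paths = 751616304549

A monotone lattice path from (0, 0) to (15, 32) consists of 15 east steps and 32 north steps in some order, so it is determined by which 15 of the 47 steps are east. The count is C(47, 15) = 751616304549.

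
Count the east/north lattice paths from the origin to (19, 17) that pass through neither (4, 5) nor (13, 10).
Number of paths = 4876777416

Inclusion–exclusion. Total paths: C(36, 19) = 8597496600. Through P₁: C(9, 4)·C(27, 15) = 2190366360. Through P₂: C(23, 13)·C(13, 6) = 1963217256. Since P₁ is strictly southwest of P₂, a monotone path through both must visit P₁ then P₂; paths through both = C(9, 4)·C(14, 9)·C(13, 6) = 432864432. Avoid both = 8597496600 − 2190366360 − 1963217256 + 432864432 = 4876777416.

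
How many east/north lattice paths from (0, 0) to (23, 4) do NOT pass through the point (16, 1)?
Number of paths = 15510

Total paths from (0, 0) to (23, 4): C(27, 23) = 17550. Paths through (16, 1): (paths (0, 0) → (16, 1)) × (paths (16, 1) → (23, 4)) = C(17, 16) · C(10, 7) = 17 · 120 = 2040. Avoidance count = 17550 − 2040 = 15510.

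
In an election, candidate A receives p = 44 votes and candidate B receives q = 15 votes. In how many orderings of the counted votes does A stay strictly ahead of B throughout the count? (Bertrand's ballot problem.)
Strict-lead orderings = 19609685422740

Total orderings of the 59 votes with 44 for A: C(59, 44) = 39895566894540. By the Bertrand ballot formula (Cycle Lemma / reflection principle), the number of orderings in which A is strictly ahead of B throughout is (p − q)/(p + q) · C(p + q, p) = (44 − 15)/(44 + 15) · 39895566894540 = 19609685422740.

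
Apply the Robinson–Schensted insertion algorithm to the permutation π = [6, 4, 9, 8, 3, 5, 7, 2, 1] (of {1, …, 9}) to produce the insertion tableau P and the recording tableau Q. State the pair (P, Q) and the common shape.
P = [1, 5, 7] / [2, 8] / [3, 9] / [4] / [6];  Q = [1, 3, 7] / [2, 4] / [5, 6] / [8] / [9];  common shape = (3, 2, 2, 1, 1)

Row-insert the values π_1, π_2, … into P one at a time, bumping the leftmost entry strictly greater than the inserted value down to the next row. The recording tableau Q records, in position (i, j), the step at which that cell was added to P.
  Insert 6 (step 1): P = [6];  Q = [1]
  Insert 4 (step 2): P = [4] / [6];  Q = [1] / [2]
  Insert 9 (step 3): P = [4, 9] / [6];  Q = [1, 3] / [2]
  Insert 8 (step 4): P = [4, 8] / [6, 9];  Q = [1, 3] / [2, 4]
  Insert 3 (step 5): P = [3, 8] / [4, 9] / [6];  Q = [1, 3] / [2, 4] / [5]
  Insert 5 (step 6): P = [3, 5] / [4, 8] / [6, 9];  Q = [1, 3] / [2, 4] / [5, 6]
  Insert 7 (step 7): P = [3, 5, 7] / [4, 8] / [6, 9];  Q = [1, 3, 7] / [2, 4] / [5, 6]
  Insert 2 (step 8): P = [2, 5, 7] / [3, 8] / [4, 9] / [6];  Q = [1, 3, 7] / [2, 4] / [5, 6] / [8]
  Insert 1 (step 9): P = [1, 5, 7] / [2, 8] / [3, 9] / [4] / [6];  Q = [1, 3, 7] / [2, 4] / [5, 6] / [8] / [9]
Final shape: (3, 2, 2, 1, 1).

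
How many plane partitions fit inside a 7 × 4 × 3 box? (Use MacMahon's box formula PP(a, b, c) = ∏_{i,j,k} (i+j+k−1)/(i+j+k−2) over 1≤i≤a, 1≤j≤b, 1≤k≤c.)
PP(7, 4, 3) = 1557270

Evaluate the triple product over i = 1..7, j = 1..4, k = 1..3. The factors are (2/1) · (3/2) · (4/3) · (3/2) · (4/3) · (5/4) · (4/3) · (5/4) · … (84 factors total). The numerators and denominators telescope so the product is an integer; carrying out the multiplication exactly gives PP(7, 4, 3) = 1557270.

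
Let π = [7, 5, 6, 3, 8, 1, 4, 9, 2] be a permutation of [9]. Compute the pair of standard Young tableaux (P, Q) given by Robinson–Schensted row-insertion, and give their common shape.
P = [1, 2, 8, 9] / [3, 4] / [5, 6] / [7];  Q = [1, 3, 5, 8] / [2, 7] / [4, 9] / [6];  common shape = (4, 2, 2, 1)

Row-insert the values π_1, π_2, … into P one at a time, bumping the leftmost entry strictly greater than the inserted value down to the next row. The recording tableau Q records, in position (i, j), the step at which that cell was added to P.
  Insert 7 (step 1): P = [7];  Q = [1]
  Insert 5 (step 2): P = [5] / [7];  Q = [1] / [2]
  Insert 6 (step 3): P = [5, 6] / [7];  Q = [1, 3] / [2]
  Insert 3 (step 4): P = [3, 6] / [5] / [7];  Q = [1, 3] / [2] / [4]
  Insert 8 (step 5): P = [3, 6, 8] / [5] / [7];  Q = [1, 3, 5] / [2] / [4]
  Insert 1 (step 6): P = [1, 6, 8] / [3] / [5] / [7];  Q = [1, 3, 5] / [2] / [4] / [6]
  Insert 4 (step 7): P = [1, 4, 8] / [3, 6] / [5] / [7];  Q = [1, 3, 5] / [2, 7] / [4] / [6]
  Insert 9 (step 8): P = [1, 4, 8, 9] / [3, 6] / [5] / [7];  Q = [1, 3, 5, 8] / [2, 7] / [4] / [6]
  Insert 2 (step 9): P = [1, 2, 8, 9] / [3, 4] / [5, 6] / [7];  Q = [1, 3, 5, 8] / [2, 7] / [4, 9] / [6]
Final shape: (4, 2, 2, 1).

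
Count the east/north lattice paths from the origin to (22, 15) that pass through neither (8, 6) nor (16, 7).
Number of paths = 6255133800

Inclusion–exclusion. Total paths: C(37, 22) = 9364199760. Through P₁: C(14, 8)·C(23, 14) = 2454021570. Through P₂: C(23, 16)·C(14, 6) = 736206471. Since P₁ is strictly southwest of P₂, a monotone path through both must visit P₁ then P₂; paths through both = C(14, 8)·C(9, 8)·C(14, 6) = 81162081. Avoid both = 9364199760 − 2454021570 − 736206471 + 81162081 = 6255133800.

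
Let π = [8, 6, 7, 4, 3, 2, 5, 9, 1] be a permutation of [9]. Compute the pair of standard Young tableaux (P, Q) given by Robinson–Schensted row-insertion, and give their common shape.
P = [1, 5, 9] / [2, 7] / [3] / [4] / [6] / [8];  Q = [1, 3, 8] / [2, 7] / [4] / [5] / [6] / [9];  common shape = (3, 2, 1, 1, 1, 1)

Row-insert the values π_1, π_2, … into P one at a time, bumping the leftmost entry strictly greater than the inserted value down to the next row. The recording tableau Q records, in position (i, j), the step at which that cell was added to P.
  Insert 8 (step 1): P = [8];  Q = [1]
  Insert 6 (step 2): P = [6] / [8];  Q = [1] / [2]
  Insert 7 (step 3): P = [6, 7] / [8];  Q = [1, 3] / [2]
  Insert 4 (step 4): P = [4, 7] / [6] / [8];  Q = [1, 3] / [2] / [4]
  Insert 3 (step 5): P = [3, 7] / [4] / [6] / [8];  Q = [1, 3] / [2] / [4] / [5]
  Insert 2 (step 6): P = [2, 7] / [3] / [4] / [6] / [8];  Q = [1, 3] / [2] / [4] / [5] / [6]
  Insert 5 (step 7): P = [2, 5] / [3, 7] / [4] / [6] / [8];  Q = [1, 3] / [2, 7] / [4] / [5] / [6]
  Insert 9 (step 8): P = [2, 5, 9] / [3, 7] / [4] / [6] / [8];  Q = [1, 3, 8] / [2, 7] / [4] / [5] / [6]
  Insert 1 (step 9): P = [1, 5, 9] / [2, 7] / [3] / [4] / [6] / [8];  Q = [1, 3, 8] / [2, 7] / [4] / [5] / [6] / [9]
Final shape: (3, 2, 1, 1, 1, 1).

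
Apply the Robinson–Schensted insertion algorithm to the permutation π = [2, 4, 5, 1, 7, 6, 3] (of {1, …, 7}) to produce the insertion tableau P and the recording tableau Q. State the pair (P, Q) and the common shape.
P = [1, 3, 5, 6] / [2, 4] / [7];  Q = [1, 2, 3, 5] / [4, 6] / [7];  common shape = (4, 2, 1)

Row-insert the values π_1, π_2, … into P one at a time, bumping the leftmost entry strictly greater than the inserted value down to the next row. The recording tableau Q records, in position (i, j), the step at which that cell was added to P.
  Insert 2 (step 1): P = [2];  Q = [1]
  Insert 4 (step 2): P = [2, 4];  Q = [1, 2]
  Insert 5 (step 3): P = [2, 4, 5];  Q = [1, 2, 3]
  Insert 1 (step 4): P = [1, 4, 5] / [2];  Q = [1, 2, 3] / [4]
  Insert 7 (step 5): P = [1, 4, 5, 7] / [2];  Q = [1, 2, 3, 5] / [4]
  Insert 6 (step 6): P = [1, 4, 5, 6] / [2, 7];  Q = [1, 2, 3, 5] / [4, 6]
  Insert 3 (step 7): P = [1, 3, 5, 6] / [2, 4] / [7];  Q = [1, 2, 3, 5] / [4, 6] / [7]
Final shape: (4, 2, 1).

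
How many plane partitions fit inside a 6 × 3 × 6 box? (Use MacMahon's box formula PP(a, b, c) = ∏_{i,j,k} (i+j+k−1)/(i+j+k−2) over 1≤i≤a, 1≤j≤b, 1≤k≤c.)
PP(6, 3, 6) = 24293412

Evaluate the triple product over i = 1..6, j = 1..3, k = 1..6. The factors are (2/1) · (3/2) · (4/3) · (5/4) · (6/5) · (7/6) · (3/2) · (4/3) · … (108 factors total). The numerators and denominators telescope so the product is an integer; carrying out the multiplication exactly gives PP(6, 3, 6) = 24293412.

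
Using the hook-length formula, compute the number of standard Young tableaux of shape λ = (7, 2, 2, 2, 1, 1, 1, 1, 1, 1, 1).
# SYT of shape (7, 2, 2, 2, 1, 1, 1, 1, 1, 1, 1) = 4426240

Hook-length formula: f^λ = n! / Π hook(c), product over all cells c of the Young diagram. For λ = (7, 2, 2, 2, 1, 1, 1, 1, 1, 1, 1), n = 20 boxes. Hook lengths by row (left-to-right, top-to-bottom): [17, 9, 5, 4, 3, 2, 1]; [11, 3]; [10, 2]; [9, 1]; [7]; [6]; [5]; [4]; [3]; [2]; [1]. Product of hooks = 549654336000. So f^λ = 20! / 549654336000 = 2432902008176640000 / 549654336000 = 4426240.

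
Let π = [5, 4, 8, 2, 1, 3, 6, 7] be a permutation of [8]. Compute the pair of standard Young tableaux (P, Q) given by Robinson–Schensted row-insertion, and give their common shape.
P = [1, 3, 6, 7] / [2, 8] / [4] / [5];  Q = [1, 3, 7, 8] / [2, 6] / [4] / [5];  common shape = (4, 2, 1, 1)

Row-insert the values π_1, π_2, … into P one at a time, bumping the leftmost entry strictly greater than the inserted value down to the next row. The recording tableau Q records, in position (i, j), the step at which that cell was added to P.
  Insert 5 (step 1): P = [5];  Q = [1]
  Insert 4 (step 2): P = [4] / [5];  Q = [1] / [2]
  Insert 8 (step 3): P = [4, 8] / [5];  Q = [1, 3] / [2]
  Insert 2 (step 4): P = [2, 8] / [4] / [5];  Q = [1, 3] / [2] / [4]
  Insert 1 (step 5): P = [1, 8] / [2] / [4] / [5];  Q = [1, 3] / [2] / [4] / [5]
  Insert 3 (step 6): P = [1, 3] / [2, 8] / [4] / [5];  Q = [1, 3] / [2, 6] / [4] / [5]
  Insert 6 (step 7): P = [1, 3, 6] / [2, 8] / [4] / [5];  Q = [1, 3, 7] / [2, 6] / [4] / [5]
  Insert 7 (step 8): P = [1, 3, 6, 7] / [2, 8] / [4] / [5];  Q = [1, 3, 7, 8] / [2, 6] / [4] / [5]
Final shape: (4, 2, 1, 1).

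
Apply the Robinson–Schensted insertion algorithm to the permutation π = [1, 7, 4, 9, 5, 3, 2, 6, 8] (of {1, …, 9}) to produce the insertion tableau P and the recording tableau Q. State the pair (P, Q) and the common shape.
P = [1, 2, 5, 6, 8] / [3, 9] / [4] / [7];  Q = [1, 2, 4, 8, 9] / [3, 5] / [6] / [7];  common shape = (5, 2, 1, 1)

Row-insert the values π_1, π_2, … into P one at a time, bumping the leftmost entry strictly greater than the inserted value down to the next row. The recording tableau Q records, in position (i, j), the step at which that cell was added to P.
  Insert 1 (step 1): P = [1];  Q = [1]
  Insert 7 (step 2): P = [1, 7];  Q = [1, 2]
  Insert 4 (step 3): P = [1, 4] / [7];  Q = [1, 2] / [3]
  Insert 9 (step 4): P = [1, 4, 9] / [7];  Q = [1, 2, 4] / [3]
  Insert 5 (step 5): P = [1, 4, 5] / [7, 9];  Q = [1, 2, 4] / [3, 5]
  Insert 3 (step 6): P = [1, 3, 5] / [4, 9] / [7];  Q = [1, 2, 4] / [3, 5] / [6]
  Insert 2 (step 7): P = [1, 2, 5] / [3, 9] / [4] / [7];  Q = [1, 2, 4] / [3, 5] / [6] / [7]
  Insert 6 (step 8): P = [1, 2, 5, 6] / [3, 9] / [4] / [7];  Q = [1, 2, 4, 8] / [3, 5] / [6] / [7]
  Insert 8 (step 9): P = [1, 2, 5, 6, 8] / [3, 9] / [4] / [7];  Q = [1, 2, 4, 8, 9] / [3, 5] / [6] / [7]
Final shape: (5, 2, 1, 1).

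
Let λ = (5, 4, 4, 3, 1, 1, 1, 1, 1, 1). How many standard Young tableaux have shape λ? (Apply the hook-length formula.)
# SYT of shape (5, 4, 4, 3, 1, 1, 1, 1, 1, 1) = 581981400

Hook-length formula: f^λ = n! / Π hook(c), product over all cells c of the Young diagram. For λ = (5, 4, 4, 3, 1, 1, 1, 1, 1, 1), n = 22 boxes. Hook lengths by row (left-to-right, top-to-bottom): [14, 7, 6, 4, 1]; [12, 5, 4, 2]; [11, 4, 3, 1]; [9, 2, 1]; [6]; [5]; [4]; [3]; [2]; [1]. Product of hooks = 1931334451200. So f^λ = 22! / 1931334451200 = 1124000727777607680000 / 1931334451200 = 581981400.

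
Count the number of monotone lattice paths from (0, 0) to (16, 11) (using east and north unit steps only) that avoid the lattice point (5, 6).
Number of paths = 11019879

Total paths from (0, 0) to (16, 11): C(27, 16) = 13037895. Paths through (5, 6): (paths (0, 0) → (5, 6)) × (paths (5, 6) → (16, 11)) = C(11, 5) · C(16, 11) = 462 · 4368 = 2018016. Avoidance count = 13037895 − 2018016 = 11019879.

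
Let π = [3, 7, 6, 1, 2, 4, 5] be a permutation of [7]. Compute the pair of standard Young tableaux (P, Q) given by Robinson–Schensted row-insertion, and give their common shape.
P = [1, 2, 4, 5] / [3, 6] / [7];  Q = [1, 2, 6, 7] / [3, 5] / [4];  common shape = (4, 2, 1)

Row-insert the values π_1, π_2, … into P one at a time, bumping the leftmost entry strictly greater than the inserted value down to the next row. The recording tableau Q records, in position (i, j), the step at which that cell was added to P.
  Insert 3 (step 1): P = [3];  Q = [1]
  Insert 7 (step 2): P = [3, 7];  Q = [1, 2]
  Insert 6 (step 3): P = [3, 6] / [7];  Q = [1, 2] / [3]
  Insert 1 (step 4): P = [1, 6] / [3] / [7];  Q = [1, 2] / [3] / [4]
  Insert 2 (step 5): P = [1, 2] / [3, 6] / [7];  Q = [1, 2] / [3, 5] / [4]
  Insert 4 (step 6): P = [1, 2, 4] / [3, 6] / [7];  Q = [1, 2, 6] / [3, 5] / [4]
  Insert 5 (step 7): P = [1, 2, 4, 5] / [3, 6] / [7];  Q = [1, 2, 6, 7] / [3, 5] / [4]
Final shape: (4, 2, 1).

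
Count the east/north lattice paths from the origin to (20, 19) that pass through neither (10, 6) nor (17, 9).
Number of paths = 59142797142

Inclusion–exclusion. Total paths: C(39, 20) = 68923264410. Through P₁: C(16, 10)·C(23, 10) = 9161680528. Through P₂: C(26, 17)·C(13, 3) = 893621300. Since P₁ is strictly southwest of P₂, a monotone path through both must visit P₁ then P₂; paths through both = C(16, 10)·C(10, 7)·C(13, 3) = 274834560. Avoid both = 68923264410 − 9161680528 − 893621300 + 274834560 = 59142797142.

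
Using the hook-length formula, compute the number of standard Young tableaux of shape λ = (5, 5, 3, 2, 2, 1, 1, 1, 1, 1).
# SYT of shape (5, 5, 3, 2, 2, 1, 1, 1, 1, 1) = 854745210

Hook-length formula: f^λ = n! / Π hook(c), product over all cells c of the Young diagram. For λ = (5, 5, 3, 2, 2, 1, 1, 1, 1, 1), n = 22 boxes. Hook lengths by row (left-to-right, top-to-bottom): [14, 8, 5, 3, 2]; [13, 7, 4, 2, 1]; [10, 4, 1]; [8, 2]; [7, 1]; [5]; [4]; [3]; [2]; [1]. Product of hooks = 1315012608000. So f^λ = 22! / 1315012608000 = 1124000727777607680000 / 1315012608000 = 854745210.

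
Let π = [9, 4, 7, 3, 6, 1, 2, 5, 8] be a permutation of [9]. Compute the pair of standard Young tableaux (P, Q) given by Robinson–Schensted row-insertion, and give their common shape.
P = [1, 2, 5, 8] / [3, 6] / [4, 7] / [9];  Q = [1, 3, 8, 9] / [2, 5] / [4, 7] / [6];  common shape = (4, 2, 2, 1)

Row-insert the values π_1, π_2, … into P one at a time, bumping the leftmost entry strictly greater than the inserted value down to the next row. The recording tableau Q records, in position (i, j), the step at which that cell was added to P.
  Insert 9 (step 1): P = [9];  Q = [1]
  Insert 4 (step 2): P = [4] / [9];  Q = [1] / [2]
  Insert 7 (step 3): P = [4, 7] / [9];  Q = [1, 3] / [2]
  Insert 3 (step 4): P = [3, 7] / [4] / [9];  Q = [1, 3] / [2] / [4]
  Insert 6 (step 5): P = [3, 6] / [4, 7] / [9];  Q = [1, 3] / [2, 5] / [4]
  Insert 1 (step 6): P = [1, 6] / [3, 7] / [4] / [9];  Q = [1, 3] / [2, 5] / [4] / [6]
  Insert 2 (step 7): P = [1, 2] / [3, 6] / [4, 7] / [9];  Q = [1, 3] / [2, 5] / [4, 7] / [6]
  Insert 5 (step 8): P = [1, 2, 5] / [3, 6] / [4, 7] / [9];  Q = [1, 3, 8] / [2, 5] / [4, 7] / [6]
  Insert 8 (step 9): P = [1, 2, 5, 8] / [3, 6] / [4, 7] / [9];  Q = [1, 3, 8, 9] / [2, 5] / [4, 7] / [6]
Final shape: (4, 2, 2, 1).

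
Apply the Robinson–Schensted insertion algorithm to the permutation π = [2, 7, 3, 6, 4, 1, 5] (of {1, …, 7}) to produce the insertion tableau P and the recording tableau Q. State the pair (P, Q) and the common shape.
P = [1, 3, 4, 5] / [2] / [6] / [7];  Q = [1, 2, 4, 7] / [3] / [5] / [6];  common shape = (4, 1, 1, 1)

Row-insert the values π_1, π_2, … into P one at a time, bumping the leftmost entry strictly greater than the inserted value down to the next row. The recording tableau Q records, in position (i, j), the step at which that cell was added to P.
  Insert 2 (step 1): P = [2];  Q = [1]
  Insert 7 (step 2): P = [2, 7];  Q = [1, 2]
  Insert 3 (step 3): P = [2, 3] / [7];  Q = [1, 2] / [3]
  Insert 6 (step 4): P = [2, 3, 6] / [7];  Q = [1, 2, 4] / [3]
  Insert 4 (step 5): P = [2, 3, 4] / [6] / [7];  Q = [1, 2, 4] / [3] / [5]
  Insert 1 (step 6): P = [1, 3, 4] / [2] / [6] / [7];  Q = [1, 2, 4] / [3] / [5] / [6]
  Insert 5 (step 7): P = [1, 3, 4, 5] / [2] / [6] / [7];  Q = [1, 2, 4, 7] / [3] / [5] / [6]
Final shape: (4, 1, 1, 1).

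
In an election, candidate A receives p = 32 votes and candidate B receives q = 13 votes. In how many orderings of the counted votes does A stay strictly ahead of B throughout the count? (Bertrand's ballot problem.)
Strict-lead orderings = 30824843819

Total orderings of the 45 votes with 32 for A: C(45, 32) = 73006209045. By the Bertrand ballot formula (Cycle Lemma / reflection principle), the number of orderings in which A is strictly ahead of B throughout is (p − q)/(p + q) · C(p + q, p) = (32 − 13)/(32 + 13) · 73006209045 = 30824843819.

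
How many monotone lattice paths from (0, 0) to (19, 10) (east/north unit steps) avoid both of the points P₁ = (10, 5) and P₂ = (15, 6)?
Number of paths = 11480784

Inclusion–exclusion. Total paths: C(29, 19) = 20030010. Through P₁: C(15, 10)·C(14, 9) = 6012006. Through P₂: C(21, 15)·C(8, 4) = 3798480. Since P₁ is strictly southwest of P₂, a monotone path through both must visit P₁ then P₂; paths through both = C(15, 10)·C(6, 5)·C(8, 4) = 1261260. Avoid both = 20030010 − 6012006 − 3798480 + 1261260 = 11480784.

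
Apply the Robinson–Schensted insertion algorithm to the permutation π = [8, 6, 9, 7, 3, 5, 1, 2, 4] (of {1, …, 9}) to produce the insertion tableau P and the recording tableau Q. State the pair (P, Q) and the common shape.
P = [1, 2, 4] / [3, 5] / [6, 7] / [8, 9];  Q = [1, 3, 9] / [2, 4] / [5, 6] / [7, 8];  common shape = (3, 2, 2, 2)

Row-insert the values π_1, π_2, … into P one at a time, bumping the leftmost entry strictly greater than the inserted value down to the next row. The recording tableau Q records, in position (i, j), the step at which that cell was added to P.
  Insert 8 (step 1): P = [8];  Q = [1]
  Insert 6 (step 2): P = [6] / [8];  Q = [1] / [2]
  Insert 9 (step 3): P = [6, 9] / [8];  Q = [1, 3] / [2]
  Insert 7 (step 4): P = [6, 7] / [8, 9];  Q = [1, 3] / [2, 4]
  Insert 3 (step 5): P = [3, 7] / [6, 9] / [8];  Q = [1, 3] / [2, 4] / [5]
  Insert 5 (step 6): P = [3, 5] / [6, 7] / [8, 9];  Q = [1, 3] / [2, 4] / [5, 6]
  Insert 1 (step 7): P = [1, 5] / [3, 7] / [6, 9] / [8];  Q = [1, 3] / [2, 4] / [5, 6] / [7]
  Insert 2 (step 8): P = [1, 2] / [3, 5] / [6, 7] / [8, 9];  Q = [1, 3] / [2, 4] / [5, 6] / [7, 8]
  Insert 4 (step 9): P = [1, 2, 4] / [3, 5] / [6, 7] / [8, 9];  Q = [1, 3, 9] / [2, 4] / [5, 6] / [7, 8]
Final shape: (3, 2, 2, 2).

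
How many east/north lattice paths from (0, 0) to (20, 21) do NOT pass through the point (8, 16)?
Number of paths = 264577842672

Total paths from (0, 0) to (20, 21): C(41, 20) = 269128937220. Paths through (8, 16): (paths (0, 0) → (8, 16)) × (paths (8, 16) → (20, 21)) = C(24, 8) · C(17, 12) = 735471 · 6188 = 4551094548. Avoidance count = 269128937220 − 4551094548 = 264577842672.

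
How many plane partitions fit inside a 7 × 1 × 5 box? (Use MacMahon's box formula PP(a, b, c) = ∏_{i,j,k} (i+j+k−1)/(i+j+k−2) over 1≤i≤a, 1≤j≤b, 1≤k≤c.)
PP(7, 1, 5) = 792

Evaluate the triple product over i = 1..7, j = 1..1, k = 1..5. The factors are (2/1) · (3/2) · (4/3) · (5/4) · (6/5) · (3/2) · (4/3) · (5/4) · … (35 factors total). The numerators and denominators telescope so the product is an integer; carrying out the multiplication exactly gives PP(7, 1, 5) = 792.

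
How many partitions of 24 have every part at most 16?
p(24, parts ≤ 16) = 1530

Use the recurrence p(n, m) = p(n, m−1) + p(n−m, m): either the largest part is < m (count p(n, m−1)) or the largest part is exactly m (remove one copy of m, count p(n−m, m)). With p(0, ·) = 1 this gives p(24, parts ≤ 16) = 1530. (By conjugating Young diagrams, this also counts partitions of 24 into at most 16 parts.)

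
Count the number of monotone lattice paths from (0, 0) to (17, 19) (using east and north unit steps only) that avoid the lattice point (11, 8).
Number of paths = 7662093768

Total paths from (0, 0) to (17, 19): C(36, 17) = 8597496600. Paths through (11, 8): (paths (0, 0) → (11, 8)) × (paths (11, 8) → (17, 19)) = C(19, 11) · C(17, 6) = 75582 · 12376 = 935402832. Avoidance count = 8597496600 − 935402832 = 7662093768.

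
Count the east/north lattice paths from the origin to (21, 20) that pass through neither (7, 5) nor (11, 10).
Number of paths = 160973172756

Inclusion–exclusion. Total paths: C(41, 21) = 269128937220. Through P₁: C(12, 7)·C(29, 14) = 61426537920. Through P₂: C(21, 11)·C(20, 10) = 65166397296. Since P₁ is strictly southwest of P₂, a monotone path through both must visit P₁ then P₂; paths through both = C(12, 7)·C(9, 4)·C(20, 10) = 18437170752. Avoid both = 269128937220 − 61426537920 − 65166397296 + 18437170752 = 160973172756.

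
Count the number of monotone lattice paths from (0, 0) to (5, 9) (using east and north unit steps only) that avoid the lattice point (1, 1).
Number of paths = 1012

Total paths from (0, 0) to (5, 9): C(14, 5) = 2002. Paths through (1, 1): (paths (0, 0) → (1, 1)) × (paths (1, 1) → (5, 9)) = C(2, 1) · C(12, 4) = 2 · 495 = 990. Avoidance count = 2002 − 990 = 1012.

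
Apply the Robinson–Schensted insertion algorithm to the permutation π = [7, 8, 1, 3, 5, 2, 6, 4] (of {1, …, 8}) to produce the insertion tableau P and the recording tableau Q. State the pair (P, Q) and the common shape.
P = [1, 2, 4, 6] / [3, 5] / [7, 8];  Q = [1, 2, 5, 7] / [3, 4] / [6, 8];  common shape = (4, 2, 2)

Row-insert the values π_1, π_2, … into P one at a time, bumping the leftmost entry strictly greater than the inserted value down to the next row. The recording tableau Q records, in position (i, j), the step at which that cell was added to P.
  Insert 7 (step 1): P = [7];  Q = [1]
  Insert 8 (step 2): P = [7, 8];  Q = [1, 2]
  Insert 1 (step 3): P = [1, 8] / [7];  Q = [1, 2] / [3]
  Insert 3 (step 4): P = [1, 3] / [7, 8];  Q = [1, 2] / [3, 4]
  Insert 5 (step 5): P = [1, 3, 5] / [7, 8];  Q = [1, 2, 5] / [3, 4]
  Insert 2 (step 6): P = [1, 2, 5] / [3, 8] / [7];  Q = [1, 2, 5] / [3, 4] / [6]
  Insert 6 (step 7): P = [1, 2, 5, 6] / [3, 8] / [7];  Q = [1, 2, 5, 7] / [3, 4] / [6]
  Insert 4 (step 8): P = [1, 2, 4, 6] / [3, 5] / [7, 8];  Q = [1, 2, 5, 7] / [3, 4] / [6, 8]
Final shape: (4, 2, 2).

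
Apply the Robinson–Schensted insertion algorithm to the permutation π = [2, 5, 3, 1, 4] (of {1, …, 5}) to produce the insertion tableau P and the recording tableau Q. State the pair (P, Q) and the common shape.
P = [1, 3, 4] / [2] / [5];  Q = [1, 2, 5] / [3] / [4];  common shape = (3, 1, 1)

Row-insert the values π_1, π_2, … into P one at a time, bumping the leftmost entry strictly greater than the inserted value down to the next row. The recording tableau Q records, in position (i, j), the step at which that cell was added to P.
  Insert 2 (step 1): P = [2];  Q = [1]
  Insert 5 (step 2): P = [2, 5];  Q = [1, 2]
  Insert 3 (step 3): P = [2, 3] / [5];  Q = [1, 2] / [3]
  Insert 1 (step 4): P = [1, 3] / [2] / [5];  Q = [1, 2] / [3] / [4]
  Insert 4 (step 5): P = [1, 3, 4] / [2] / [5];  Q = [1, 2, 5] / [3] / [4]
Final shape: (3, 1, 1).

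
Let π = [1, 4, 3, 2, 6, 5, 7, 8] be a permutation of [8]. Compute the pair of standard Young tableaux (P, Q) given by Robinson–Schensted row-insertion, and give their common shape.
P = [1, 2, 5, 7, 8] / [3, 6] / [4];  Q = [1, 2, 5, 7, 8] / [3, 6] / [4];  common shape = (5, 2, 1)

Row-insert the values π_1, π_2, … into P one at a time, bumping the leftmost entry strictly greater than the inserted value down to the next row. The recording tableau Q records, in position (i, j), the step at which that cell was added to P.
  Insert 1 (step 1): P = [1];  Q = [1]
  Insert 4 (step 2): P = [1, 4];  Q = [1, 2]
  Insert 3 (step 3): P = [1, 3] / [4];  Q = [1, 2] / [3]
  Insert 2 (step 4): P = [1, 2] / [3] / [4];  Q = [1, 2] / [3] / [4]
  Insert 6 (step 5): P = [1, 2, 6] / [3] / [4];  Q = [1, 2, 5] / [3] / [4]
  Insert 5 (step 6): P = [1, 2, 5] / [3, 6] / [4];  Q = [1, 2, 5] / [3, 6] / [4]
  Insert 7 (step 7): P = [1, 2, 5, 7] / [3, 6] / [4];  Q = [1, 2, 5, 7] / [3, 6] / [4]
  Insert 8 (step 8): P = [1, 2, 5, 7, 8] / [3, 6] / [4];  Q = [1, 2, 5, 7, 8] / [3, 6] / [4]
Final shape: (5, 2, 1).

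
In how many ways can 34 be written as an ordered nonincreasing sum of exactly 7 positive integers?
p(34, 7 parts) = 1175

Partitions of n into exactly k parts are in bijection with partitions of n − k into at most k parts (subtract 1 from each part). So p(34, exactly 7) = p(27, parts ≤ 7). Computing via the recurrence p(m, j) = p(m, j−1) + p(m−j, j) gives 1175.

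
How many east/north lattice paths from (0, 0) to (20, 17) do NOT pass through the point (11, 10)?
Number of paths = 11870297670

Total paths from (0, 0) to (20, 17): C(37, 20) = 15905368710. Paths through (11, 10): (paths (0, 0) → (11, 10)) × (paths (11, 10) → (20, 17)) = C(21, 11) · C(16, 9) = 352716 · 11440 = 4035071040. Avoidance count = 15905368710 − 4035071040 = 11870297670.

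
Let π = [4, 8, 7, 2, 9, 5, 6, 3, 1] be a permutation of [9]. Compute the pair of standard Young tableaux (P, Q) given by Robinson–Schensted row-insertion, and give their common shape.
P = [1, 3, 6] / [2, 5, 9] / [4] / [7] / [8];  Q = [1, 2, 5] / [3, 6, 7] / [4] / [8] / [9];  common shape = (3, 3, 1, 1, 1)

Row-insert the values π_1, π_2, … into P one at a time, bumping the leftmost entry strictly greater than the inserted value down to the next row. The recording tableau Q records, in position (i, j), the step at which that cell was added to P.
  Insert 4 (step 1): P = [4];  Q = [1]
  Insert 8 (step 2): P = [4, 8];  Q = [1, 2]
  Insert 7 (step 3): P = [4, 7] / [8];  Q = [1, 2] / [3]
  Insert 2 (step 4): P = [2, 7] / [4] / [8];  Q = [1, 2] / [3] / [4]
  Insert 9 (step 5): P = [2, 7, 9] / [4] / [8];  Q = [1, 2, 5] / [3] / [4]
  Insert 5 (step 6): P = [2, 5, 9] / [4, 7] / [8];  Q = [1, 2, 5] / [3, 6] / [4]
  Insert 6 (step 7): P = [2, 5, 6] / [4, 7, 9] / [8];  Q = [1, 2, 5] / [3, 6, 7] / [4]
  Insert 3 (step 8): P = [2, 3, 6] / [4, 5, 9] / [7] / [8];  Q = [1, 2, 5] / [3, 6, 7] / [4] / [8]
  Insert 1 (step 9): P = [1, 3, 6] / [2, 5, 9] / [4] / [7] / [8];  Q = [1, 2, 5] / [3, 6, 7] / [4] / [8] / [9]
Final shape: (3, 3, 1, 1, 1).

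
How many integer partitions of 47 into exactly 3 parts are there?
p(47, 3 parts) = 184

Partitions of n into exactly k parts are in bijection with partitions of n − k into at most k parts (subtract 1 from each part). So p(47, exactly 3) = p(44, parts ≤ 3). Computing via the recurrence p(m, j) = p(m, j−1) + p(m−j, j) gives 184.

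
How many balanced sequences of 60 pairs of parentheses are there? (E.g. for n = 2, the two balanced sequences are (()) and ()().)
C_60 = 1583850964596120042686772779038896

These balanced parentheses are counted by the Catalan number C_n = (1/(n + 1)) · C(2n, n). For n = 60: C_60 = (1/61) · C(120, 60) = 96614908840363322603893139521372656/61 = 1583850964596120042686772779038896.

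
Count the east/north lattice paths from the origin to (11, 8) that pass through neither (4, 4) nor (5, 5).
Number of paths = 43074

Inclusion–exclusion. Total paths: C(19, 11) = 75582. Through P₁: C(8, 4)·C(11, 7) = 23100. Through P₂: C(10, 5)·C(9, 6) = 21168. Since P₁ is strictly southwest of P₂, a monotone path through both must visit P₁ then P₂; paths through both = C(8, 4)·C(2, 1)·C(9, 6) = 11760. Avoid both = 75582 − 23100 − 21168 + 11760 = 43074.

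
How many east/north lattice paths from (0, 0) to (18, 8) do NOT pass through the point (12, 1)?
Number of paths = 1539967

Total paths from (0, 0) to (18, 8): C(26, 18) = 1562275. Paths through (12, 1): (paths (0, 0) → (12, 1)) × (paths (12, 1) → (18, 8)) = C(13, 12) · C(13, 6) = 13 · 1716 = 22308. Avoidance count = 1562275 − 22308 = 1539967.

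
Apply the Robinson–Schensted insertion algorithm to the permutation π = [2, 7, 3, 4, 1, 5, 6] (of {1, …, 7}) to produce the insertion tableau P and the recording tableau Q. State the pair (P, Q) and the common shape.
P = [1, 3, 4, 5, 6] / [2] / [7];  Q = [1, 2, 4, 6, 7] / [3] / [5];  common shape = (5, 1, 1)

Row-insert the values π_1, π_2, … into P one at a time, bumping the leftmost entry strictly greater than the inserted value down to the next row. The recording tableau Q records, in position (i, j), the step at which that cell was added to P.
  Insert 2 (step 1): P = [2];  Q = [1]
  Insert 7 (step 2): P = [2, 7];  Q = [1, 2]
  Insert 3 (step 3): P = [2, 3] / [7];  Q = [1, 2] / [3]
  Insert 4 (step 4): P = [2, 3, 4] / [7];  Q = [1, 2, 4] / [3]
  Insert 1 (step 5): P = [1, 3, 4] / [2] / [7];  Q = [1, 2, 4] / [3] / [5]
  Insert 5 (step 6): P = [1, 3, 4, 5] / [2] / [7];  Q = [1, 2, 4, 6] / [3] / [5]
  Insert 6 (step 7): P = [1, 3, 4, 5, 6] / [2] / [7];  Q = [1, 2, 4, 6, 7] / [3] / [5]
Final shape: (5, 1, 1).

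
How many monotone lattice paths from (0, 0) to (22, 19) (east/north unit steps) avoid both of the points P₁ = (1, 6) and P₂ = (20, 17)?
Number of paths = 145028918220

Inclusion–exclusion. Total paths: C(41, 22) = 244662670200. Through P₁: C(7, 1)·C(34, 21) = 6495886320. Through P₂: C(37, 20)·C(4, 2) = 95432212260. Since P₁ is strictly southwest of P₂, a monotone path through both must visit P₁ then P₂; paths through both = C(7, 1)·C(30, 19)·C(4, 2) = 2294346600. Avoid both = 244662670200 − 6495886320 − 95432212260 + 2294346600 = 145028918220.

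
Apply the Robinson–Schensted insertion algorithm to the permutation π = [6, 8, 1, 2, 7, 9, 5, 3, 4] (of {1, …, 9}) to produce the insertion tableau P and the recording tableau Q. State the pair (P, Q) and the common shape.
P = [1, 2, 3, 4] / [5, 7, 9] / [6] / [8];  Q = [1, 2, 5, 6] / [3, 4, 9] / [7] / [8];  common shape = (4, 3, 1, 1)

Row-insert the values π_1, π_2, … into P one at a time, bumping the leftmost entry strictly greater than the inserted value down to the next row. The recording tableau Q records, in position (i, j), the step at which that cell was added to P.
  Insert 6 (step 1): P = [6];  Q = [1]
  Insert 8 (step 2): P = [6, 8];  Q = [1, 2]
  Insert 1 (step 3): P = [1, 8] / [6];  Q = [1, 2] / [3]
  Insert 2 (step 4): P = [1, 2] / [6, 8];  Q = [1, 2] / [3, 4]
  Insert 7 (step 5): P = [1, 2, 7] / [6, 8];  Q = [1, 2, 5] / [3, 4]
  Insert 9 (step 6): P = [1, 2, 7, 9] / [6, 8];  Q = [1, 2, 5, 6] / [3, 4]
  Insert 5 (step 7): P = [1, 2, 5, 9] / [6, 7] / [8];  Q = [1, 2, 5, 6] / [3, 4] / [7]
  Insert 3 (step 8): P = [1, 2, 3, 9] / [5, 7] / [6] / [8];  Q = [1, 2, 5, 6] / [3, 4] / [7] / [8]
  Insert 4 (step 9): P = [1, 2, 3, 4] / [5, 7, 9] / [6] / [8];  Q = [1, 2, 5, 6] / [3, 4, 9] / [7] / [8]
Final shape: (4, 3, 1, 1).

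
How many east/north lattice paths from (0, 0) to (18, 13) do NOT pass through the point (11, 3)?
Number of paths = 199174003

Total paths from (0, 0) to (18, 13): C(31, 18) = 206253075. Paths through (11, 3): (paths (0, 0) → (11, 3)) × (paths (11, 3) → (18, 13)) = C(14, 11) · C(17, 7) = 364 · 19448 = 7079072. Avoidance count = 206253075 − 7079072 = 199174003.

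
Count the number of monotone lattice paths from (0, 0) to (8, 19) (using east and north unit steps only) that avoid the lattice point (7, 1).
Number of paths = 2219923

Total paths from (0, 0) to (8, 19): C(27, 8) = 2220075. Paths through (7, 1): (paths (0, 0) → (7, 1)) × (paths (7, 1) → (8, 19)) = C(8, 7) · C(19, 1) = 8 · 19 = 152. Avoidance count = 2220075 − 152 = 2219923.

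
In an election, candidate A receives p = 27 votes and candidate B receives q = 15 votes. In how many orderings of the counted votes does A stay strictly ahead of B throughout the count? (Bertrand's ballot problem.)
Strict-lead orderings = 28192122176

Total orderings of the 42 votes with 27 for A: C(42, 27) = 98672427616. By the Bertrand ballot formula (Cycle Lemma / reflection principle), the number of orderings in which A is strictly ahead of B throughout is (p − q)/(p + q) · C(p + q, p) = (27 − 15)/(27 + 15) · 98672427616 = 28192122176.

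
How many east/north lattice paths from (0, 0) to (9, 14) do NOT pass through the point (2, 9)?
Number of paths = 773630

Total paths from (0, 0) to (9, 14): C(23, 9) = 817190. Paths through (2, 9): (paths (0, 0) → (2, 9)) × (paths (2, 9) → (9, 14)) = C(11, 2) · C(12, 7) = 55 · 792 = 43560. Avoidance count = 817190 − 43560 = 773630.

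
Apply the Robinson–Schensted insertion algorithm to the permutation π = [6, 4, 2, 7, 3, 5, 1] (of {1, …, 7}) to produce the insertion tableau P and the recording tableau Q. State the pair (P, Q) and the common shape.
P = [1, 3, 5] / [2, 7] / [4] / [6];  Q = [1, 4, 6] / [2, 5] / [3] / [7];  common shape = (3, 2, 1, 1)

Row-insert the values π_1, π_2, … into P one at a time, bumping the leftmost entry strictly greater than the inserted value down to the next row. The recording tableau Q records, in position (i, j), the step at which that cell was added to P.
  Insert 6 (step 1): P = [6];  Q = [1]
  Insert 4 (step 2): P = [4] / [6];  Q = [1] / [2]
  Insert 2 (step 3): P = [2] / [4] / [6];  Q = [1] / [2] / [3]
  Insert 7 (step 4): P = [2, 7] / [4] / [6];  Q = [1, 4] / [2] / [3]
  Insert 3 (step 5): P = [2, 3] / [4, 7] / [6];  Q = [1, 4] / [2, 5] / [3]
  Insert 5 (step 6): P = [2, 3, 5] / [4, 7] / [6];  Q = [1, 4, 6] / [2, 5] / [3]
  Insert 1 (step 7): P = [1, 3, 5] / [2, 7] / [4] / [6];  Q = [1, 4, 6] / [2, 5] / [3] / [7]
Final shape: (3, 2, 1, 1).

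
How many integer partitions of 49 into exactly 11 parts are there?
p(49, 11 parts) = 15021

Partitions of n into exactly k parts are in bijection with partitions of n − k into at most k parts (subtract 1 from each part). So p(49, exactly 11) = p(38, parts ≤ 11). Computing via the recurrence p(m, j) = p(m, j−1) + p(m−j, j) gives 15021.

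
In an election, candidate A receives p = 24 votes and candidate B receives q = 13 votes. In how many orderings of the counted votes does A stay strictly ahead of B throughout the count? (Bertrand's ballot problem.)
Strict-lead orderings = 1059111900

Total orderings of the 37 votes with 24 for A: C(37, 24) = 3562467300. By the Bertrand ballot formula (Cycle Lemma / reflection principle), the number of orderings in which A is strictly ahead of B throughout is (p − q)/(p + q) · C(p + q, p) = (24 − 13)/(24 + 13) · 3562467300 = 1059111900.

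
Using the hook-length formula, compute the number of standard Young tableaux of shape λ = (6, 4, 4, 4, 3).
# SYT of shape (6, 4, 4, 4, 3) = 108636528

Hook-length formula: f^λ = n! / Π hook(c), product over all cells c of the Young diagram. For λ = (6, 4, 4, 4, 3), n = 21 boxes. Hook lengths by row (left-to-right, top-to-bottom): [10, 9, 8, 6, 2, 1]; [7, 6, 5, 3]; [6, 5, 4, 2]; [5, 4, 3, 1]; [3, 2, 1]. Product of hooks = 470292480000. So f^λ = 21! / 470292480000 = 51090942171709440000 / 470292480000 = 108636528.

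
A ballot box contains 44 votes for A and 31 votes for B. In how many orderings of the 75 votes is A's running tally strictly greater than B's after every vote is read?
Strict-lead orderings = 196730953512334039344

Total orderings of the 75 votes with 44 for A: C(75, 44) = 1134986270263465611600. By the Bertrand ballot formula (Cycle Lemma / reflection principle), the number of orderings in which A is strictly ahead of B throughout is (p − q)/(p + q) · C(p + q, p) = (44 − 31)/(44 + 31) · 1134986270263465611600 = 196730953512334039344.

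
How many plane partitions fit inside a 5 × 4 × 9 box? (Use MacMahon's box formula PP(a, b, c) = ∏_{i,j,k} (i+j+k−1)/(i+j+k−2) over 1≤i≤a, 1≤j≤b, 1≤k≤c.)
PP(5, 4, 9) = 23029990984

Evaluate the triple product over i = 1..5, j = 1..4, k = 1..9. The factors are (2/1) · (3/2) · (4/3) · (5/4) · (6/5) · (7/6) · (8/7) · (9/8) · … (180 factors total). The numerators and denominators telescope so the product is an integer; carrying out the multiplication exactly gives PP(5, 4, 9) = 23029990984.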